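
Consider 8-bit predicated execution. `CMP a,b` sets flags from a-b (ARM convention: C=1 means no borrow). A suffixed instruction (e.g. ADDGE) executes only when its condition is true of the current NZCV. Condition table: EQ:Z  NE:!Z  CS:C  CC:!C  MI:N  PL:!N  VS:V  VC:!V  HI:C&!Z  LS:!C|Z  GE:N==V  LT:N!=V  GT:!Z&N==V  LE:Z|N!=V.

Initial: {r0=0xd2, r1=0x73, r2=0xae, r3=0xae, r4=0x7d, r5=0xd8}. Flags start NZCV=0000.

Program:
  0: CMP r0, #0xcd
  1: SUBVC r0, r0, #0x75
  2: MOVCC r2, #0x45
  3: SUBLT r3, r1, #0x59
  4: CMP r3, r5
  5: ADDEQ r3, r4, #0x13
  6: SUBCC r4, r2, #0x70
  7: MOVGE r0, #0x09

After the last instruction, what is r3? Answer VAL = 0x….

VAL = 0xae

[0] flags=0010 → (cmp)
[1] flags=0010 VC?T → r0=0x5d
[2] flags=0010 CC?F → skip
[3] flags=0010 LT?F → skip
[4] flags=1000 → (cmp)
[5] flags=1000 EQ?F → skip
[6] flags=1000 CC?T → r4=0x3e
[7] flags=1000 GE?F → skip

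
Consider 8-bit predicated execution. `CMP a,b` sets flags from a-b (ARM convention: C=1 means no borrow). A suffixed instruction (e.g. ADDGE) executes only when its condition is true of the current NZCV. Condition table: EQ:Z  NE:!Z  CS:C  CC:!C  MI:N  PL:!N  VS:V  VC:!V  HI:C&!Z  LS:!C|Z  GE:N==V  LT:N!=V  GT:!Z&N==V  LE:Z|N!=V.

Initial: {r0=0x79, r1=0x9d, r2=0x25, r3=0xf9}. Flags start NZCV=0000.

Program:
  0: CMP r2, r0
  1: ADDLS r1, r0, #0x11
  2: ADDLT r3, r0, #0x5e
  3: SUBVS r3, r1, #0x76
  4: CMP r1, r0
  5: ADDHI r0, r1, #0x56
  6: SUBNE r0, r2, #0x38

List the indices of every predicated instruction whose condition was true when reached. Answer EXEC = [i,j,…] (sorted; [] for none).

EXEC = [1,2,5,6]

0: ✓ CMP  NZCV=1000
1: ✓ ADDLS  r1←0x8a
2: ✓ ADDLT  r3←0xd7
3: · SUBVS
4: ✓ CMP  NZCV=0011
5: ✓ ADDHI  r0←0xe0
6: ✓ SUBNE  r0←0xed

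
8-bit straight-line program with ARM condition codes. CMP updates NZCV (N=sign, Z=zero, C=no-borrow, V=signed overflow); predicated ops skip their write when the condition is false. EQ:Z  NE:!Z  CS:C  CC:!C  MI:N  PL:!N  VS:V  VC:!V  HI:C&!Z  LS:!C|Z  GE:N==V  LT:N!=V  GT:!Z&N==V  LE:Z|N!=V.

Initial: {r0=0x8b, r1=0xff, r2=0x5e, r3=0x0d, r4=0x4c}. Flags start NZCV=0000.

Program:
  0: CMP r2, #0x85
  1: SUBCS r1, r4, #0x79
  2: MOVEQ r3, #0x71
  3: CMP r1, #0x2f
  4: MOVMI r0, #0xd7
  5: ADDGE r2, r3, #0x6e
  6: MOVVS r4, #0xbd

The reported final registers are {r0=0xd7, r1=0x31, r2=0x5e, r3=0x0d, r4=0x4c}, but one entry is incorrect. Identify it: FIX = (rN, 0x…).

FIX = (r1, 0xff)

[0] flags=1001 → (cmp)
[1] flags=1001 CS?F → skip
[2] flags=1001 EQ?F → skip
[3] flags=1010 → (cmp)
[4] flags=1010 MI?T → r0=0xd7
[5] flags=1010 GE?F → skip
[6] flags=1010 VS?F → skip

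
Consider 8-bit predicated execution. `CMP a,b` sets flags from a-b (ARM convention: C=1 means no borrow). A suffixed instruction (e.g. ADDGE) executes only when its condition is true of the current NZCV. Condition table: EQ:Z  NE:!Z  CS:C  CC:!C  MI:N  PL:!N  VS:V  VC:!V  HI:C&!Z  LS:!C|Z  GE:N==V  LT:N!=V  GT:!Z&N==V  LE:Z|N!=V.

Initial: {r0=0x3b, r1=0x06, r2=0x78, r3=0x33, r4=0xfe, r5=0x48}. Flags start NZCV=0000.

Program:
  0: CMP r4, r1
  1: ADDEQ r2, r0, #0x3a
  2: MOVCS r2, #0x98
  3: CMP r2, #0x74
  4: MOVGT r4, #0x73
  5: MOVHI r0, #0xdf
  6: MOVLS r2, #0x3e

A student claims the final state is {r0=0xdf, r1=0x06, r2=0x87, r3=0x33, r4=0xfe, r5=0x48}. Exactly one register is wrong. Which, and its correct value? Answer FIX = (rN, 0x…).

0: ✓ CMP  NZCV=1010
1: · ADDEQ
2: ✓ MOVCS  r2←0x98
3: ✓ CMP  NZCV=0011
4: · MOVGT
5: ✓ MOVHI  r0←0xdf
6: · MOVLS

FIX = (r2, 0x98)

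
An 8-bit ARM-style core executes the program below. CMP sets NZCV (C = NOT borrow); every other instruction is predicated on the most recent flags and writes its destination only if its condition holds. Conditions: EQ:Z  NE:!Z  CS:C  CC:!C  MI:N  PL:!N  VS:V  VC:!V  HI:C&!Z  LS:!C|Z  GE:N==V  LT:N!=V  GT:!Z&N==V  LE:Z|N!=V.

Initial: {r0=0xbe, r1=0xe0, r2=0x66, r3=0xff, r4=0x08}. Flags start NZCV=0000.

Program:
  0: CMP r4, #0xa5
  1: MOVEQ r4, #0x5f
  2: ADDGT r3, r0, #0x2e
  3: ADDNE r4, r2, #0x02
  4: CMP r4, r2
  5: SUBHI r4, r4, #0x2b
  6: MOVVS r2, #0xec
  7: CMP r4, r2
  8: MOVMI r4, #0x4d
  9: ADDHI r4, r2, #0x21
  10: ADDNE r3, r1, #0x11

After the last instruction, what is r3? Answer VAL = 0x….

VAL = 0xf1

0: ✓ CMP  NZCV=0000
1: · MOVEQ
2: ✓ ADDGT  r3←0xec
3: ✓ ADDNE  r4←0x68
4: ✓ CMP  NZCV=0010
5: ✓ SUBHI  r4←0x3d
6: · MOVVS
7: ✓ CMP  NZCV=1000
8: ✓ MOVMI  r4←0x4d
9: · ADDHI
10: ✓ ADDNE  r3←0xf1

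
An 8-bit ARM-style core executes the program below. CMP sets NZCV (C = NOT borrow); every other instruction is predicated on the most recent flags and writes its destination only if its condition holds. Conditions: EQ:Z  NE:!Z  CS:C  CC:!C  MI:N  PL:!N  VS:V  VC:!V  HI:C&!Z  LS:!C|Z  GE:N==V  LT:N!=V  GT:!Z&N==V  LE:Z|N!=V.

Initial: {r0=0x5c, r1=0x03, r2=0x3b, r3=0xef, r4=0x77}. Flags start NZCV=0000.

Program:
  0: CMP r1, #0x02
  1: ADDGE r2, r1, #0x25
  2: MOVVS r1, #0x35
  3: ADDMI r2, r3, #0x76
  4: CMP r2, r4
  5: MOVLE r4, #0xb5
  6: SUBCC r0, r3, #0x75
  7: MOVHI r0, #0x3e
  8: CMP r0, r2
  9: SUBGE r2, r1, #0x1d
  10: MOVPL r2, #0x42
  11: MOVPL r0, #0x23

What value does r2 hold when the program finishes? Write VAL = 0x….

0: ✓ CMP  NZCV=0010
1: ✓ ADDGE  r2←0x28
2: · MOVVS
3: · ADDMI
4: ✓ CMP  NZCV=1000
5: ✓ MOVLE  r4←0xb5
6: ✓ SUBCC  r0←0x7a
7: · MOVHI
8: ✓ CMP  NZCV=0010
9: ✓ SUBGE  r2←0xe6
10: ✓ MOVPL  r2←0x42
11: ✓ MOVPL  r0←0x23

VAL = 0x42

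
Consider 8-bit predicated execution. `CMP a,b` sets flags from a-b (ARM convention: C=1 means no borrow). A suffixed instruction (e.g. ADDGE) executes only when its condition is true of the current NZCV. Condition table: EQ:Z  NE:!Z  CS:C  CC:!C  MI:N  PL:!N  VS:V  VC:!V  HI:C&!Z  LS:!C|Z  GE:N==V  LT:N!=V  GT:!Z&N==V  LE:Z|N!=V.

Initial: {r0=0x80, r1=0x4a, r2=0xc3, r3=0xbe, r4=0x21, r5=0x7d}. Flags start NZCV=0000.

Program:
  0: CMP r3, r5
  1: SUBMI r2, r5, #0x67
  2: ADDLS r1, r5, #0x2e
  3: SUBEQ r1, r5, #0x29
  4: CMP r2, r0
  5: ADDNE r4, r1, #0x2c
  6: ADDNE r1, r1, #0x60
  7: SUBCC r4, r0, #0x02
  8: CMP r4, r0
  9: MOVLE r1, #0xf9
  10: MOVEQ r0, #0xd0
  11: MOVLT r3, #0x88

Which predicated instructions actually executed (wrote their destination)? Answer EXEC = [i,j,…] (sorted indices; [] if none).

EXEC = [5,6]

0: ✓ CMP  NZCV=0011
1: · SUBMI
2: · ADDLS
3: · SUBEQ
4: ✓ CMP  NZCV=0010
5: ✓ ADDNE  r4←0x76
6: ✓ ADDNE  r1←0xaa
7: · SUBCC
8: ✓ CMP  NZCV=1001
9: · MOVLE
10: · MOVEQ
11: · MOVLT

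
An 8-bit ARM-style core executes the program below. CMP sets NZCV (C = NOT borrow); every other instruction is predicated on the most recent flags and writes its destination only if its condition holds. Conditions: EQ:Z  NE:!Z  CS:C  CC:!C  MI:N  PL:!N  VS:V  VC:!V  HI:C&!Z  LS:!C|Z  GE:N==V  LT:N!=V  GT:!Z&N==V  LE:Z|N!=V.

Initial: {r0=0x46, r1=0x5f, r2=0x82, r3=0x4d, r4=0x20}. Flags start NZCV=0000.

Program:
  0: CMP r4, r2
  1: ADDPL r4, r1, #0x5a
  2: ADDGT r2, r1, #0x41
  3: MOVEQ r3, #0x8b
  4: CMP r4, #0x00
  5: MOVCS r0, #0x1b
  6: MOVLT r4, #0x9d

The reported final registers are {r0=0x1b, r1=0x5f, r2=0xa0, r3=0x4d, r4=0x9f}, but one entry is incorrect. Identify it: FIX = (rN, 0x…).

0: ✓ CMP  NZCV=1001
1: · ADDPL
2: ✓ ADDGT  r2←0xa0
3: · MOVEQ
4: ✓ CMP  NZCV=0010
5: ✓ MOVCS  r0←0x1b
6: · MOVLT

FIX = (r4, 0x20)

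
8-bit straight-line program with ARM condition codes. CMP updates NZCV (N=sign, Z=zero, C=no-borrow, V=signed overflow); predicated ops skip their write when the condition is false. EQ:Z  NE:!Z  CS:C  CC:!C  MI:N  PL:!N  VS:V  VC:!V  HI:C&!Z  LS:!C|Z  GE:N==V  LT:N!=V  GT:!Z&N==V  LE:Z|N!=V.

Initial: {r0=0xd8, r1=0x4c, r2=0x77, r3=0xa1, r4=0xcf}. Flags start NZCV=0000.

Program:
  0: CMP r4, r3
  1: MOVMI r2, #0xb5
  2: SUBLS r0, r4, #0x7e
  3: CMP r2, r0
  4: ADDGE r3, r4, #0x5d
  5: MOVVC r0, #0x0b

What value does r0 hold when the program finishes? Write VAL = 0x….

VAL = 0xd8

0: ✓ CMP  NZCV=0010
1: · MOVMI
2: · SUBLS
3: ✓ CMP  NZCV=1001
4: ✓ ADDGE  r3←0x2c
5: · MOVVC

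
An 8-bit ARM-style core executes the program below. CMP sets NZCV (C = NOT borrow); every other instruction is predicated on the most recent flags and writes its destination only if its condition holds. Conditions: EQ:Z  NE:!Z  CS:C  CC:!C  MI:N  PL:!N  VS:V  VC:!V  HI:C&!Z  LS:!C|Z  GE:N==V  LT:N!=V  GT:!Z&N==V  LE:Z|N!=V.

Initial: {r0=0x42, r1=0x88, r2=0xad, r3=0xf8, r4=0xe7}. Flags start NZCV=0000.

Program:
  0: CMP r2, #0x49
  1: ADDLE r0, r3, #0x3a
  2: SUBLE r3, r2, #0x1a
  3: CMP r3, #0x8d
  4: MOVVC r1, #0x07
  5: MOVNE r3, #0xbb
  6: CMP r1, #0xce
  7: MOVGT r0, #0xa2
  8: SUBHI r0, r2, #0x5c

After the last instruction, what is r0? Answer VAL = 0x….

0: ✓ CMP  NZCV=0011
1: ✓ ADDLE  r0←0x32
2: ✓ SUBLE  r3←0x93
3: ✓ CMP  NZCV=0010
4: ✓ MOVVC  r1←0x07
5: ✓ MOVNE  r3←0xbb
6: ✓ CMP  NZCV=0000
7: ✓ MOVGT  r0←0xa2
8: · SUBHI

VAL = 0xa2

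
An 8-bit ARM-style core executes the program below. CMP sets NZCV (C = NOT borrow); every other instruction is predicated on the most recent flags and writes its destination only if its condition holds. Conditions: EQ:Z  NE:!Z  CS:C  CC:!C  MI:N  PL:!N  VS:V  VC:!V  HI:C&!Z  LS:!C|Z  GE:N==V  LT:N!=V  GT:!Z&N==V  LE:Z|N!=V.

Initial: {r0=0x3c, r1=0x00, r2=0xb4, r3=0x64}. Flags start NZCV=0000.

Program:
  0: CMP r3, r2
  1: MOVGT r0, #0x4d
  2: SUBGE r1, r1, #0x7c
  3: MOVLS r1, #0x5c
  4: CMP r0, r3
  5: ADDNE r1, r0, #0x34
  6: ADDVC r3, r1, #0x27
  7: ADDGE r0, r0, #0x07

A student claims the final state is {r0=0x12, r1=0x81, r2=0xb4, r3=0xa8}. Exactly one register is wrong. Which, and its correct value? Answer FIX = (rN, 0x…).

0: ✓ CMP  NZCV=1001
1: ✓ MOVGT  r0←0x4d
2: ✓ SUBGE  r1←0x84
3: ✓ MOVLS  r1←0x5c
4: ✓ CMP  NZCV=1000
5: ✓ ADDNE  r1←0x81
6: ✓ ADDVC  r3←0xa8
7: · ADDGE

FIX = (r0, 0x4d)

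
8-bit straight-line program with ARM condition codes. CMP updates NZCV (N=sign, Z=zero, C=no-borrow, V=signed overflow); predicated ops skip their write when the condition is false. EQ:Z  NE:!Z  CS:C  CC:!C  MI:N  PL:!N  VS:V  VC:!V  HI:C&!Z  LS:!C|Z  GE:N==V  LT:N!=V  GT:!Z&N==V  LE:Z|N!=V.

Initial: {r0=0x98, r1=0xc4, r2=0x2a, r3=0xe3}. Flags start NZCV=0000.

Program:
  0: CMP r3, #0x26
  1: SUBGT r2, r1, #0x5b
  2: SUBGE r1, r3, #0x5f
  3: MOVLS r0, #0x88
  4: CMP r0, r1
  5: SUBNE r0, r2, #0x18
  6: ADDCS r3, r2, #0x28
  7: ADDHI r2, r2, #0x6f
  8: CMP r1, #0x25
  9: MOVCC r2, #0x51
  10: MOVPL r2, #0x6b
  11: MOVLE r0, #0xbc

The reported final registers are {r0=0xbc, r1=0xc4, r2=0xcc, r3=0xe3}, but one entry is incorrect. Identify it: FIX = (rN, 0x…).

FIX = (r2, 0x2a)

[0] flags=1010 → (cmp)
[1] flags=1010 GT?F → skip
[2] flags=1010 GE?F → skip
[3] flags=1010 LS?F → skip
[4] flags=1000 → (cmp)
[5] flags=1000 NE?T → r0=0x12
[6] flags=1000 CS?F → skip
[7] flags=1000 HI?F → skip
[8] flags=1010 → (cmp)
[9] flags=1010 CC?F → skip
[10] flags=1010 PL?F → skip
[11] flags=1010 LE?T → r0=0xbc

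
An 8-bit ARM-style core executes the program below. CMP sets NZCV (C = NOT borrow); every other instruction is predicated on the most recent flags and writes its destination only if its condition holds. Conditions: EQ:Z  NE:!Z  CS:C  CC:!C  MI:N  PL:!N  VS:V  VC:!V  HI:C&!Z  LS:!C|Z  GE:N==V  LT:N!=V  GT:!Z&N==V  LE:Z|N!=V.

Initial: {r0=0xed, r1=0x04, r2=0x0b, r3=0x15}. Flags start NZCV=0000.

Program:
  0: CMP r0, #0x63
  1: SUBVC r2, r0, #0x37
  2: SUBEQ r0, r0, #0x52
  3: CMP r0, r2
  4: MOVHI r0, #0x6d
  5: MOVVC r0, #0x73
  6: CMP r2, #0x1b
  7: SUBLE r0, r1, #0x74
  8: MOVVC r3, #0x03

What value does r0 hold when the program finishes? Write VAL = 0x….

[0] flags=1010 → (cmp)
[1] flags=1010 VC?T → r2=0xb6
[2] flags=1010 EQ?F → skip
[3] flags=0010 → (cmp)
[4] flags=0010 HI?T → r0=0x6d
[5] flags=0010 VC?T → r0=0x73
[6] flags=1010 → (cmp)
[7] flags=1010 LE?T → r0=0x90
[8] flags=1010 VC?T → r3=0x03

VAL = 0x90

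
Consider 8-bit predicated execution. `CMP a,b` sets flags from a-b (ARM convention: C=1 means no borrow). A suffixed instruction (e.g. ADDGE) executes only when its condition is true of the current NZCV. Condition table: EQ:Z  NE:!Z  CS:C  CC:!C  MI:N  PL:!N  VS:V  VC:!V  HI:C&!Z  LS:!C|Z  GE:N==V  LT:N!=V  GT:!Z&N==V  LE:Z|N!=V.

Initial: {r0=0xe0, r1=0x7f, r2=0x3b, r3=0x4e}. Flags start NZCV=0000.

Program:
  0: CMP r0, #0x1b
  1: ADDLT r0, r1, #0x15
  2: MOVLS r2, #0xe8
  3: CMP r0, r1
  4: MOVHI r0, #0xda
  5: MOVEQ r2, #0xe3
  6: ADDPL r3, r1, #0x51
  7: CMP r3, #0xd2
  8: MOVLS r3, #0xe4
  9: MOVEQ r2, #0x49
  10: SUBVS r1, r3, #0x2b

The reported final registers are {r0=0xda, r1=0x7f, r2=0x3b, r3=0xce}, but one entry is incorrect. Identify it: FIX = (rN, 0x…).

0: ✓ CMP  NZCV=1010
1: ✓ ADDLT  r0←0x94
2: · MOVLS
3: ✓ CMP  NZCV=0011
4: ✓ MOVHI  r0←0xda
5: · MOVEQ
6: ✓ ADDPL  r3←0xd0
7: ✓ CMP  NZCV=1000
8: ✓ MOVLS  r3←0xe4
9: · MOVEQ
10: · SUBVS

FIX = (r3, 0xe4)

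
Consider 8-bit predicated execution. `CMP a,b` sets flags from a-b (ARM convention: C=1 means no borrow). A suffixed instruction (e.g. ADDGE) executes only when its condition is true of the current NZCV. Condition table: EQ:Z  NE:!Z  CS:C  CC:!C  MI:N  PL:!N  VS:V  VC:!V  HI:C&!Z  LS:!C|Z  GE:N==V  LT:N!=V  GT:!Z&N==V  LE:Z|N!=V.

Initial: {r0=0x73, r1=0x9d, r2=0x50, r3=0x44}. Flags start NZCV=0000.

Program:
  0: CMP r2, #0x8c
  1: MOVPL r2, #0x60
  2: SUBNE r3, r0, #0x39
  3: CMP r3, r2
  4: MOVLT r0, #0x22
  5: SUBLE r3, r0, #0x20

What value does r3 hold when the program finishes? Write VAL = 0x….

VAL = 0x02

[0] flags=1001 → (cmp)
[1] flags=1001 PL?F → skip
[2] flags=1001 NE?T → r3=0x3a
[3] flags=1000 → (cmp)
[4] flags=1000 LT?T → r0=0x22
[5] flags=1000 LE?T → r3=0x02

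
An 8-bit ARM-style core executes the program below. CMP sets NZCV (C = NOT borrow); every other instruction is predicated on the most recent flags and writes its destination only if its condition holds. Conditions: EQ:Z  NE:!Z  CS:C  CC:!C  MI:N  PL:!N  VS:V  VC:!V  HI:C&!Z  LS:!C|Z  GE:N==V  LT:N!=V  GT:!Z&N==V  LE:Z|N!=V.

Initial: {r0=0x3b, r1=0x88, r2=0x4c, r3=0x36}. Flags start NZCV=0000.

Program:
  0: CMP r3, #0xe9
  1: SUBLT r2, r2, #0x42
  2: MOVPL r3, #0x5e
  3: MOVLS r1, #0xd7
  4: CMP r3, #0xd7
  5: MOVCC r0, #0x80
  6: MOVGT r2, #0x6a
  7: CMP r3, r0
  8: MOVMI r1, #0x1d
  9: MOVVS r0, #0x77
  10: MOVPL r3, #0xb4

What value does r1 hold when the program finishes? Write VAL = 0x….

0: ✓ CMP  NZCV=0000
1: · SUBLT
2: ✓ MOVPL  r3←0x5e
3: ✓ MOVLS  r1←0xd7
4: ✓ CMP  NZCV=1001
5: ✓ MOVCC  r0←0x80
6: ✓ MOVGT  r2←0x6a
7: ✓ CMP  NZCV=1001
8: ✓ MOVMI  r1←0x1d
9: ✓ MOVVS  r0←0x77
10: · MOVPL

VAL = 0x1d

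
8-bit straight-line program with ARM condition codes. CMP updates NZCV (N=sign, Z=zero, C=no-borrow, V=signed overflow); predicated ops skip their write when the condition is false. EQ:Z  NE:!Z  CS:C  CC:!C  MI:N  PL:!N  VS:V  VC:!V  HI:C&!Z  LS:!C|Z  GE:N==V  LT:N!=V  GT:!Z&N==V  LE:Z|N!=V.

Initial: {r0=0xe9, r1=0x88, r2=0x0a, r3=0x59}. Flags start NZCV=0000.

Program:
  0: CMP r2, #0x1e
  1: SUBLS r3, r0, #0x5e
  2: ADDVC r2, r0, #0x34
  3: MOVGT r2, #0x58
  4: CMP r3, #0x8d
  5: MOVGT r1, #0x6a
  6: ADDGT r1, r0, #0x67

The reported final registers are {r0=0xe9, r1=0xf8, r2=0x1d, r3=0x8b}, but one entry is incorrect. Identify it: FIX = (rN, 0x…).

[0] flags=1000 → (cmp)
[1] flags=1000 LS?T → r3=0x8b
[2] flags=1000 VC?T → r2=0x1d
[3] flags=1000 GT?F → skip
[4] flags=1000 → (cmp)
[5] flags=1000 GT?F → skip
[6] flags=1000 GT?F → skip

FIX = (r1, 0x88)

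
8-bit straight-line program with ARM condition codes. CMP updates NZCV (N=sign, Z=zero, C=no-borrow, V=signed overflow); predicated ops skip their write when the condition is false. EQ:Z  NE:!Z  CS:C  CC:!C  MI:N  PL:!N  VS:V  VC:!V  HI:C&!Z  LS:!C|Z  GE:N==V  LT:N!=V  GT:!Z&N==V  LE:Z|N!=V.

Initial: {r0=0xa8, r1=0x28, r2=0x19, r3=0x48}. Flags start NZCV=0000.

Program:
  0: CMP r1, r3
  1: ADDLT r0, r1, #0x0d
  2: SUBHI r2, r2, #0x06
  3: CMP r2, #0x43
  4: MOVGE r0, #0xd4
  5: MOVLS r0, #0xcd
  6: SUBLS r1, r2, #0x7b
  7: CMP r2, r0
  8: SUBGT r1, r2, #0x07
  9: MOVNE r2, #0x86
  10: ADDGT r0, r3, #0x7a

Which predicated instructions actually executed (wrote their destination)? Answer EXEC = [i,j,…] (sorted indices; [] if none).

[0] flags=1000 → (cmp)
[1] flags=1000 LT?T → r0=0x35
[2] flags=1000 HI?F → skip
[3] flags=1000 → (cmp)
[4] flags=1000 GE?F → skip
[5] flags=1000 LS?T → r0=0xcd
[6] flags=1000 LS?T → r1=0x9e
[7] flags=0000 → (cmp)
[8] flags=0000 GT?T → r1=0x12
[9] flags=0000 NE?T → r2=0x86
[10] flags=0000 GT?T → r0=0xc2

EXEC = [1,5,6,8,9,10]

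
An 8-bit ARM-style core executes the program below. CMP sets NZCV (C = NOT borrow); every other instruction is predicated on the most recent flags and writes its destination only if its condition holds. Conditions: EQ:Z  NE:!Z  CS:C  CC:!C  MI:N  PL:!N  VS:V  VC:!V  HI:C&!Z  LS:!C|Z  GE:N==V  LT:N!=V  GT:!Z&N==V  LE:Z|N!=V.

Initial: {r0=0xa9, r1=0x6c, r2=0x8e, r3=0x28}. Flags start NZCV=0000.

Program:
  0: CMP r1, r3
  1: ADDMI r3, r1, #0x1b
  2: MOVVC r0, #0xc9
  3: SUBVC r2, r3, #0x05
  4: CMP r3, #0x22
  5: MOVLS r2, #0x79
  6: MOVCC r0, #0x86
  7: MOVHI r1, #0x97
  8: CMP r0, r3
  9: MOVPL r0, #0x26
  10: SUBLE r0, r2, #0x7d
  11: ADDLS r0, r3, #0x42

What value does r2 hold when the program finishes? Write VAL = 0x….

VAL = 0x23

[0] flags=0010 → (cmp)
[1] flags=0010 MI?F → skip
[2] flags=0010 VC?T → r0=0xc9
[3] flags=0010 VC?T → r2=0x23
[4] flags=0010 → (cmp)
[5] flags=0010 LS?F → skip
[6] flags=0010 CC?F → skip
[7] flags=0010 HI?T → r1=0x97
[8] flags=1010 → (cmp)
[9] flags=1010 PL?F → skip
[10] flags=1010 LE?T → r0=0xa6
[11] flags=1010 LS?F → skip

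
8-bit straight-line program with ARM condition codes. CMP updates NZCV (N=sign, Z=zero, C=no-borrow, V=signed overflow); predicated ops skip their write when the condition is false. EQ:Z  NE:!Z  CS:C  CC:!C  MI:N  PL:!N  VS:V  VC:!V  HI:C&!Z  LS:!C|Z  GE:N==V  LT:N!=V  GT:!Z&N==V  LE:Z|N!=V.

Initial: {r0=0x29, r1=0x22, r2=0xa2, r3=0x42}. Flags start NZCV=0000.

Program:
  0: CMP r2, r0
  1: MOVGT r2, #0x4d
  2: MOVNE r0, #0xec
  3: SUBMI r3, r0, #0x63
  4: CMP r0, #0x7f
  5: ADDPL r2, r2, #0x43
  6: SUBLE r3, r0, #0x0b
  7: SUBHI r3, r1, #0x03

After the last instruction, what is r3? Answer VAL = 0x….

0: ✓ CMP  NZCV=0011
1: · MOVGT
2: ✓ MOVNE  r0←0xec
3: · SUBMI
4: ✓ CMP  NZCV=0011
5: ✓ ADDPL  r2←0xe5
6: ✓ SUBLE  r3←0xe1
7: ✓ SUBHI  r3←0x1f

VAL = 0x1f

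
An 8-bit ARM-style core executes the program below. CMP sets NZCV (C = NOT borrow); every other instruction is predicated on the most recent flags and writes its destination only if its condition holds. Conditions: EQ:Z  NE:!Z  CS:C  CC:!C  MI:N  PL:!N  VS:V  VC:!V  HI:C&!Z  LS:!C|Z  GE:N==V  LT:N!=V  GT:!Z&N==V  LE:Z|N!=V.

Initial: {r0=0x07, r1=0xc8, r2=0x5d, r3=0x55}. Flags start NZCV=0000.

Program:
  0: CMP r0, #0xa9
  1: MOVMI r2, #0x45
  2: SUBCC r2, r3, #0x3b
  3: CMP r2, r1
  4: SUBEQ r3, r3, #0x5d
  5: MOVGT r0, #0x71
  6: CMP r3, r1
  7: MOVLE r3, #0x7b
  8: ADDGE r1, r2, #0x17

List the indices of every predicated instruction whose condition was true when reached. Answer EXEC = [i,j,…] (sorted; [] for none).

0: ✓ CMP  NZCV=0000
1: · MOVMI
2: ✓ SUBCC  r2←0x1a
3: ✓ CMP  NZCV=0000
4: · SUBEQ
5: ✓ MOVGT  r0←0x71
6: ✓ CMP  NZCV=1001
7: · MOVLE
8: ✓ ADDGE  r1←0x31

EXEC = [2,5,8]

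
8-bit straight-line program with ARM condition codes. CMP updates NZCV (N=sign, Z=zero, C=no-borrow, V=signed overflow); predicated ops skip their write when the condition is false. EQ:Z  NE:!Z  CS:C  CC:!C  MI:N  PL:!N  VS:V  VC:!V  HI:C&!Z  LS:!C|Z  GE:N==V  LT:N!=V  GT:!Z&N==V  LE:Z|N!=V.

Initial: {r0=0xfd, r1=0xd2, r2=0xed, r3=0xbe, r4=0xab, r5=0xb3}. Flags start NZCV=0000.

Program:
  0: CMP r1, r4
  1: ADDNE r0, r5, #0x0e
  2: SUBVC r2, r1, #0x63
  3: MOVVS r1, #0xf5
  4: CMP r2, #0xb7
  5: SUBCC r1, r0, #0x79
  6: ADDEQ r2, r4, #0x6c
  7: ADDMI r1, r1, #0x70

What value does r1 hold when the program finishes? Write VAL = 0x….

VAL = 0xb8

0: ✓ CMP  NZCV=0010
1: ✓ ADDNE  r0←0xc1
2: ✓ SUBVC  r2←0x6f
3: · MOVVS
4: ✓ CMP  NZCV=1001
5: ✓ SUBCC  r1←0x48
6: · ADDEQ
7: ✓ ADDMI  r1←0xb8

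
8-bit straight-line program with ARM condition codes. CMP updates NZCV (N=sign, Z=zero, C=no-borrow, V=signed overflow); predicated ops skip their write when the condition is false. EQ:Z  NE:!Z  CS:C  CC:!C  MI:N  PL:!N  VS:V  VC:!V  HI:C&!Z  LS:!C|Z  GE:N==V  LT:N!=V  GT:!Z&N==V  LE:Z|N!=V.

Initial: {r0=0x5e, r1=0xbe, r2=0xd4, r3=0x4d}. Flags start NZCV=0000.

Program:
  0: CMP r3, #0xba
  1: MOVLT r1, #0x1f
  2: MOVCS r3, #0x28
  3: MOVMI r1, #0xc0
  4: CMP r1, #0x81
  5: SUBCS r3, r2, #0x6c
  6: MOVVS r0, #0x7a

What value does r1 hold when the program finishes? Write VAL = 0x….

VAL = 0xc0

0: ✓ CMP  NZCV=1001
1: · MOVLT
2: · MOVCS
3: ✓ MOVMI  r1←0xc0
4: ✓ CMP  NZCV=0010
5: ✓ SUBCS  r3←0x68
6: · MOVVS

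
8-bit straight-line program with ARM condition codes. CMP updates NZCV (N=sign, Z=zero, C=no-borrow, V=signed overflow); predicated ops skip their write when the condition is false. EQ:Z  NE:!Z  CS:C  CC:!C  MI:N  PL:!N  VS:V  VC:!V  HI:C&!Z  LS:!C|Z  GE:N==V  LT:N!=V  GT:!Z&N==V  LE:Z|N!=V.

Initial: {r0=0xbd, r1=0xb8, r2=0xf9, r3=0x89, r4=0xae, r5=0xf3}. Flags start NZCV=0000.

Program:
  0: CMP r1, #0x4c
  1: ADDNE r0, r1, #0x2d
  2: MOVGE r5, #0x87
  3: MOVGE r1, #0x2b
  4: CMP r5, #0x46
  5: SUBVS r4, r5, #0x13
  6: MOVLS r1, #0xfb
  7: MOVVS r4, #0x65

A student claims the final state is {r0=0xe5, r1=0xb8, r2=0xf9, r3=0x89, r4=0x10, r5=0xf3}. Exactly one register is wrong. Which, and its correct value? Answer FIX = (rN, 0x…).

FIX = (r4, 0xae)

[0] flags=0011 → (cmp)
[1] flags=0011 NE?T → r0=0xe5
[2] flags=0011 GE?F → skip
[3] flags=0011 GE?F → skip
[4] flags=1010 → (cmp)
[5] flags=1010 VS?F → skip
[6] flags=1010 LS?F → skip
[7] flags=1010 VS?F → skip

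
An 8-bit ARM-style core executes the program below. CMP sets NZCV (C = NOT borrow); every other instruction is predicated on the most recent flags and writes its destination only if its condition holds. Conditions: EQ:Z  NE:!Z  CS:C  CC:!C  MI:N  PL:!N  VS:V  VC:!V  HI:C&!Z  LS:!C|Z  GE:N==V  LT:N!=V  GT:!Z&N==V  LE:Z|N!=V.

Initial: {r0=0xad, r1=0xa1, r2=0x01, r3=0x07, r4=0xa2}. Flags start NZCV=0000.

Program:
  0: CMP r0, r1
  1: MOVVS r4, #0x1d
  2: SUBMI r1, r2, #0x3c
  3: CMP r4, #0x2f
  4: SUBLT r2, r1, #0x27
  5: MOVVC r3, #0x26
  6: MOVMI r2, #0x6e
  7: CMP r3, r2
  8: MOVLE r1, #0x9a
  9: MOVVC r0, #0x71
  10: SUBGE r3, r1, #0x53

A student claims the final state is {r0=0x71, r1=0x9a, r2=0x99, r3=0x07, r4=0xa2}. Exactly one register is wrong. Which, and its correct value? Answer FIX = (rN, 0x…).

[0] flags=0010 → (cmp)
[1] flags=0010 VS?F → skip
[2] flags=0010 MI?F → skip
[3] flags=0011 → (cmp)
[4] flags=0011 LT?T → r2=0x7a
[5] flags=0011 VC?F → skip
[6] flags=0011 MI?F → skip
[7] flags=1000 → (cmp)
[8] flags=1000 LE?T → r1=0x9a
[9] flags=1000 VC?T → r0=0x71
[10] flags=1000 GE?F → skip

FIX = (r2, 0x7a)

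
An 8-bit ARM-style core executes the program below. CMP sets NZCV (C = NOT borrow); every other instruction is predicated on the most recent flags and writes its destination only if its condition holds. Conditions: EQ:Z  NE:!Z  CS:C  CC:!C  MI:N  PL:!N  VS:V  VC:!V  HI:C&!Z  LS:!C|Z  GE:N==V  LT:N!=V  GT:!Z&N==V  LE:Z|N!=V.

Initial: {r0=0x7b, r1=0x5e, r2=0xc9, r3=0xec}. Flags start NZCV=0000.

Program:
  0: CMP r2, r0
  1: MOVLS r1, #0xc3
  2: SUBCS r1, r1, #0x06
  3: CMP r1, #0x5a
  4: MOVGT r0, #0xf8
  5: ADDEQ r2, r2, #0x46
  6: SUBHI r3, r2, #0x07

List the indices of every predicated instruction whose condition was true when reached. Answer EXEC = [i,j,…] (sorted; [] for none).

EXEC = [2]

[0] flags=0011 → (cmp)
[1] flags=0011 LS?F → skip
[2] flags=0011 CS?T → r1=0x58
[3] flags=1000 → (cmp)
[4] flags=1000 GT?F → skip
[5] flags=1000 EQ?F → skip
[6] flags=1000 HI?F → skip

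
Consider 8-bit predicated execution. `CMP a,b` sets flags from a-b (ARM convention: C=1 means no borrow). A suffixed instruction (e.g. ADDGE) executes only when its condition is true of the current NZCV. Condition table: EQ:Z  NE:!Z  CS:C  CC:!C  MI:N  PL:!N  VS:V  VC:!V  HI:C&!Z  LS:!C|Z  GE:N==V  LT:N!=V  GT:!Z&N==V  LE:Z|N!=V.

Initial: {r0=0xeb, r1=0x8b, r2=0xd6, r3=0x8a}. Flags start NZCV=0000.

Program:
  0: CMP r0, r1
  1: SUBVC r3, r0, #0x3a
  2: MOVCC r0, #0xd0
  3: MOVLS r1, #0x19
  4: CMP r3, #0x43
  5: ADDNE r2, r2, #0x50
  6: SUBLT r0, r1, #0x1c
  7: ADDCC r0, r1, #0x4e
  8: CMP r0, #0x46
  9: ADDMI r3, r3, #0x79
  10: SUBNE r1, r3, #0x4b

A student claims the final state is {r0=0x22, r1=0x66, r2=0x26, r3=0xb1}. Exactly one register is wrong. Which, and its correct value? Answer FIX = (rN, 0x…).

[0] flags=0010 → (cmp)
[1] flags=0010 VC?T → r3=0xb1
[2] flags=0010 CC?F → skip
[3] flags=0010 LS?F → skip
[4] flags=0011 → (cmp)
[5] flags=0011 NE?T → r2=0x26
[6] flags=0011 LT?T → r0=0x6f
[7] flags=0011 CC?F → skip
[8] flags=0010 → (cmp)
[9] flags=0010 MI?F → skip
[10] flags=0010 NE?T → r1=0x66

FIX = (r0, 0x6f)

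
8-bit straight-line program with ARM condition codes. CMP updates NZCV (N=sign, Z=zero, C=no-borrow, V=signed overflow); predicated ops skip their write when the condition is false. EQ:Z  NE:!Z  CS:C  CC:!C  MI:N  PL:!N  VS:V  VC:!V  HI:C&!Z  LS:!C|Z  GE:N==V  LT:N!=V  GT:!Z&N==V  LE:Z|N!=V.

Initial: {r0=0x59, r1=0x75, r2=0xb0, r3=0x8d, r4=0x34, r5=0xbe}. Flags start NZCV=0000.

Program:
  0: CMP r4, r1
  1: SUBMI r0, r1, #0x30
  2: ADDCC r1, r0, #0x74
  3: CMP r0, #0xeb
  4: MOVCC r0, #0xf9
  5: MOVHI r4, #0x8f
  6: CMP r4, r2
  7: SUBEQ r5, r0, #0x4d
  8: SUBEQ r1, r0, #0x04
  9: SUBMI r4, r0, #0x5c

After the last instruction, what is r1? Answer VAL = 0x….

VAL = 0xb9

0: ✓ CMP  NZCV=1000
1: ✓ SUBMI  r0←0x45
2: ✓ ADDCC  r1←0xb9
3: ✓ CMP  NZCV=0000
4: ✓ MOVCC  r0←0xf9
5: · MOVHI
6: ✓ CMP  NZCV=1001
7: · SUBEQ
8: · SUBEQ
9: ✓ SUBMI  r4←0x9d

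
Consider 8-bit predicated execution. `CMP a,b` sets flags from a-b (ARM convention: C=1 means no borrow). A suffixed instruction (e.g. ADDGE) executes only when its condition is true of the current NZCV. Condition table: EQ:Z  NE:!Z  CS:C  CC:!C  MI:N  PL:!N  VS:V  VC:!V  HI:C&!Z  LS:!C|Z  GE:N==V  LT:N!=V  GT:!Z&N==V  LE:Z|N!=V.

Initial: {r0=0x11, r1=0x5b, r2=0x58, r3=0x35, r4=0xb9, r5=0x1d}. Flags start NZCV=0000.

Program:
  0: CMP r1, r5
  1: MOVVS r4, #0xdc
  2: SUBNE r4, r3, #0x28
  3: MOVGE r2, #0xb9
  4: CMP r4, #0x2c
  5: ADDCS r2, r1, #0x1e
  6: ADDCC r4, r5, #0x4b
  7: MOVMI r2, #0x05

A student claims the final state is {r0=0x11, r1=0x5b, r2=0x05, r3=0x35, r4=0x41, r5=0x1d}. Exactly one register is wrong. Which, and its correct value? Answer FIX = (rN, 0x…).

FIX = (r4, 0x68)

0: ✓ CMP  NZCV=0010
1: · MOVVS
2: ✓ SUBNE  r4←0x0d
3: ✓ MOVGE  r2←0xb9
4: ✓ CMP  NZCV=1000
5: · ADDCS
6: ✓ ADDCC  r4←0x68
7: ✓ MOVMI  r2←0x05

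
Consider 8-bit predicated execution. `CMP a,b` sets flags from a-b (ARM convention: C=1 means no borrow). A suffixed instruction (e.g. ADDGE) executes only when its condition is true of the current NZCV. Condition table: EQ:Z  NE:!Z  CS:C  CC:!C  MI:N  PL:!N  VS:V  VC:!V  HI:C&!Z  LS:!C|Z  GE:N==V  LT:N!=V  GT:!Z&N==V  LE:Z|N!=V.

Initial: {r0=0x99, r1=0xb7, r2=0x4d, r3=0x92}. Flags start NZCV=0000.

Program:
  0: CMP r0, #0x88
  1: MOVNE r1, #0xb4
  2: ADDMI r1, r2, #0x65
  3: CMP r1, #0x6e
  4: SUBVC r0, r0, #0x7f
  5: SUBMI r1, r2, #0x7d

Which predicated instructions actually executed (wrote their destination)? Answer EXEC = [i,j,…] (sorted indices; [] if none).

0: ✓ CMP  NZCV=0010
1: ✓ MOVNE  r1←0xb4
2: · ADDMI
3: ✓ CMP  NZCV=0011
4: · SUBVC
5: · SUBMI

EXEC = [1]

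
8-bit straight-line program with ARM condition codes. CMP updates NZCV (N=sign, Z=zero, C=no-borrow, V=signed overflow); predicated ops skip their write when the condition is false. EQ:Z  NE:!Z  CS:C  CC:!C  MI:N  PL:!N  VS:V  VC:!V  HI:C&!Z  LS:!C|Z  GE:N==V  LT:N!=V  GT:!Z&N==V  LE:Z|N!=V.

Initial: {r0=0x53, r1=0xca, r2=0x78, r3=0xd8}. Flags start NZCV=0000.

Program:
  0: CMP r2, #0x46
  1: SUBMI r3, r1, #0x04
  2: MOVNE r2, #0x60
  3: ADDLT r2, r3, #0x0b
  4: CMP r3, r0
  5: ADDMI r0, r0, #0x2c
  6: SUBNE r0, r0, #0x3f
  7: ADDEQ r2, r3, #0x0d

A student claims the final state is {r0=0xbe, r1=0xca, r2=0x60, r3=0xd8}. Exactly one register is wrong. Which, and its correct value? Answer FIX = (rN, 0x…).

FIX = (r0, 0x40)

0: ✓ CMP  NZCV=0010
1: · SUBMI
2: ✓ MOVNE  r2←0x60
3: · ADDLT
4: ✓ CMP  NZCV=1010
5: ✓ ADDMI  r0←0x7f
6: ✓ SUBNE  r0←0x40
7: · ADDEQ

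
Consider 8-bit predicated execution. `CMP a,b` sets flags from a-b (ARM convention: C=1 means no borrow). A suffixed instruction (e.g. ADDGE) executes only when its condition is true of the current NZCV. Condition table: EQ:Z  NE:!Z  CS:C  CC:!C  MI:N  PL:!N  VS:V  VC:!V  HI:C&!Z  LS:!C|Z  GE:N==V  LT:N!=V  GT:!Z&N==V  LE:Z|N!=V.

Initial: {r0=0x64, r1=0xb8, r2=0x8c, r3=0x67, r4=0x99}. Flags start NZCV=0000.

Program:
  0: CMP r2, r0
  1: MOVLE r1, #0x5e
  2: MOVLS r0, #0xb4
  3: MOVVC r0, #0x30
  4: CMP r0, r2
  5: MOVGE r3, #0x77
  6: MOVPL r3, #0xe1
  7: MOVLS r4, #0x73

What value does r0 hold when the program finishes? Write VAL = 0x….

0: ✓ CMP  NZCV=0011
1: ✓ MOVLE  r1←0x5e
2: · MOVLS
3: · MOVVC
4: ✓ CMP  NZCV=1001
5: ✓ MOVGE  r3←0x77
6: · MOVPL
7: ✓ MOVLS  r4←0x73

VAL = 0x64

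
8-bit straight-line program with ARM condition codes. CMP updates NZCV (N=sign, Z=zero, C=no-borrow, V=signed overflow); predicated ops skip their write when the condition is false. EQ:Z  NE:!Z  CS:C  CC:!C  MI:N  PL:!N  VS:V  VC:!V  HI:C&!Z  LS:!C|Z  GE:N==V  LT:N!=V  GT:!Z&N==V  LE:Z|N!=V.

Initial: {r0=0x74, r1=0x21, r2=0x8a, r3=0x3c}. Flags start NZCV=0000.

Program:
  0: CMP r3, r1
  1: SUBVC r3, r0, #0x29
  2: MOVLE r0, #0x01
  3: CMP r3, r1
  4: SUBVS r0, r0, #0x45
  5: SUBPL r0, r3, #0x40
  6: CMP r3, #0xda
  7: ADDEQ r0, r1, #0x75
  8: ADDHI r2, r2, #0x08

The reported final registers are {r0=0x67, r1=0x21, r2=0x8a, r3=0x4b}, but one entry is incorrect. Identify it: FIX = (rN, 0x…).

[0] flags=0010 → (cmp)
[1] flags=0010 VC?T → r3=0x4b
[2] flags=0010 LE?F → skip
[3] flags=0010 → (cmp)
[4] flags=0010 VS?F → skip
[5] flags=0010 PL?T → r0=0x0b
[6] flags=0000 → (cmp)
[7] flags=0000 EQ?F → skip
[8] flags=0000 HI?F → skip

FIX = (r0, 0x0b)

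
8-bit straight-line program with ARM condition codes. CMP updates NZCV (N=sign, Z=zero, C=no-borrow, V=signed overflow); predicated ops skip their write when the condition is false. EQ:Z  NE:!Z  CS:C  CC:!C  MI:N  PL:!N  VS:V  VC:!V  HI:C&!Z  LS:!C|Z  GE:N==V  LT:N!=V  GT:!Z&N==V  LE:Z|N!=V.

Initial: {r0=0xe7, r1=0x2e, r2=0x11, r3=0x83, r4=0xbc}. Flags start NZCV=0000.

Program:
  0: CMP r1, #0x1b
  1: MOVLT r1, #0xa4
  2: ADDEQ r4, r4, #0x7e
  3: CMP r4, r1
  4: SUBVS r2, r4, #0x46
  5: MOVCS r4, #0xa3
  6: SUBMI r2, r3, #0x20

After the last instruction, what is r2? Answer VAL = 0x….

[0] flags=0010 → (cmp)
[1] flags=0010 LT?F → skip
[2] flags=0010 EQ?F → skip
[3] flags=1010 → (cmp)
[4] flags=1010 VS?F → skip
[5] flags=1010 CS?T → r4=0xa3
[6] flags=1010 MI?T → r2=0x63

VAL = 0x63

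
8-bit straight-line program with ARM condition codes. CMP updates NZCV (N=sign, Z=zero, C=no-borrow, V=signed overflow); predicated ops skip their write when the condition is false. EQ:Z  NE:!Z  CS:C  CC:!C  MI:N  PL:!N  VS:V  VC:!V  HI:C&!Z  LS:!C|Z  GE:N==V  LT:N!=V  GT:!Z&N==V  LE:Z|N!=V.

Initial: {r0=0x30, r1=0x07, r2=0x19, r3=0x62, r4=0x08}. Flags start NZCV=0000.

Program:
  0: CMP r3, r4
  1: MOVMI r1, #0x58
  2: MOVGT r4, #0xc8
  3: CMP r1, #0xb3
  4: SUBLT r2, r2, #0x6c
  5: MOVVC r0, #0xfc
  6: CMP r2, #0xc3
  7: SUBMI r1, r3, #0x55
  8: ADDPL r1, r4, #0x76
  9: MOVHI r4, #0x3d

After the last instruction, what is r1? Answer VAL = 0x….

VAL = 0x3e

[0] flags=0010 → (cmp)
[1] flags=0010 MI?F → skip
[2] flags=0010 GT?T → r4=0xc8
[3] flags=0000 → (cmp)
[4] flags=0000 LT?F → skip
[5] flags=0000 VC?T → r0=0xfc
[6] flags=0000 → (cmp)
[7] flags=0000 MI?F → skip
[8] flags=0000 PL?T → r1=0x3e
[9] flags=0000 HI?F → skip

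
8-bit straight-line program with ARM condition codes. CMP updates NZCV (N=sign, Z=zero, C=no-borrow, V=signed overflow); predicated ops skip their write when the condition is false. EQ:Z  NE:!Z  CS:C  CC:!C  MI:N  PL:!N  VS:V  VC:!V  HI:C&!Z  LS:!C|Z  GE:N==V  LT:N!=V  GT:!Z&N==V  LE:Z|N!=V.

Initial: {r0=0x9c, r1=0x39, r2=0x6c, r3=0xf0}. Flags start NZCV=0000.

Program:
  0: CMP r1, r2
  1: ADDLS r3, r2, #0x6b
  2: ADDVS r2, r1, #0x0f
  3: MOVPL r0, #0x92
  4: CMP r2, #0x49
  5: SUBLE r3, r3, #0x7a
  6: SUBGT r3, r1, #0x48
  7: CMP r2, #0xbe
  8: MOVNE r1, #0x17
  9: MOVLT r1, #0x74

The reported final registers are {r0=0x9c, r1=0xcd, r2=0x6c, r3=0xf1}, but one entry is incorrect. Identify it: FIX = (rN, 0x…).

FIX = (r1, 0x17)

[0] flags=1000 → (cmp)
[1] flags=1000 LS?T → r3=0xd7
[2] flags=1000 VS?F → skip
[3] flags=1000 PL?F → skip
[4] flags=0010 → (cmp)
[5] flags=0010 LE?F → skip
[6] flags=0010 GT?T → r3=0xf1
[7] flags=1001 → (cmp)
[8] flags=1001 NE?T → r1=0x17
[9] flags=1001 LT?F → skip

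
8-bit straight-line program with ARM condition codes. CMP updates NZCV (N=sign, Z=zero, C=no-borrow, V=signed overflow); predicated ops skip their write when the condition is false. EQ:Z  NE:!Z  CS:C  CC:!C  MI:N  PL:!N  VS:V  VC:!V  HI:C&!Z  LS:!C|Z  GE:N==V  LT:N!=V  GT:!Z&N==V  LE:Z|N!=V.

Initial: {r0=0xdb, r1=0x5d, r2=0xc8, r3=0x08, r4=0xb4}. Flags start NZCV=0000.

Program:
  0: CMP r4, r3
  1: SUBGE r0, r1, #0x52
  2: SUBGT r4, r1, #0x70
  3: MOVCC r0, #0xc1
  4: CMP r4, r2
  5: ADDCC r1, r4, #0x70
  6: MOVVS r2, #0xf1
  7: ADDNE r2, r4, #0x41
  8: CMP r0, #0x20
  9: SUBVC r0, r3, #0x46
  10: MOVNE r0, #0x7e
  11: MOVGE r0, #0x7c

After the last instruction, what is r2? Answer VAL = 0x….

VAL = 0xf5

0: ✓ CMP  NZCV=1010
1: · SUBGE
2: · SUBGT
3: · MOVCC
4: ✓ CMP  NZCV=1000
5: ✓ ADDCC  r1←0x24
6: · MOVVS
7: ✓ ADDNE  r2←0xf5
8: ✓ CMP  NZCV=1010
9: ✓ SUBVC  r0←0xc2
10: ✓ MOVNE  r0←0x7e
11: · MOVGE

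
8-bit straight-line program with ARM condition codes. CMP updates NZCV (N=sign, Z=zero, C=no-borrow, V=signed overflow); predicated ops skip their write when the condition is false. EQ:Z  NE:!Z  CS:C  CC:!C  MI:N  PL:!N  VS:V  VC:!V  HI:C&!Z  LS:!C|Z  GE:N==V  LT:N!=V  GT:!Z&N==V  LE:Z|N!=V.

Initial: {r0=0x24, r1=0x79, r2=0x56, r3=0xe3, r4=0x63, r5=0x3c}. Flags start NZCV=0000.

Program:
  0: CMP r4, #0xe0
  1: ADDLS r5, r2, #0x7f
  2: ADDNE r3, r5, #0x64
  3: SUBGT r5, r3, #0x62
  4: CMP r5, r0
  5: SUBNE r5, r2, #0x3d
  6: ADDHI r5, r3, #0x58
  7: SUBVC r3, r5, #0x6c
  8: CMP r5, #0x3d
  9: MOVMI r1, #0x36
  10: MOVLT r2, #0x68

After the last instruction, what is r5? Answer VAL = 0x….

0: ✓ CMP  NZCV=1001
1: ✓ ADDLS  r5←0xd5
2: ✓ ADDNE  r3←0x39
3: ✓ SUBGT  r5←0xd7
4: ✓ CMP  NZCV=1010
5: ✓ SUBNE  r5←0x19
6: ✓ ADDHI  r5←0x91
7: ✓ SUBVC  r3←0x25
8: ✓ CMP  NZCV=0011
9: · MOVMI
10: ✓ MOVLT  r2←0x68

VAL = 0x91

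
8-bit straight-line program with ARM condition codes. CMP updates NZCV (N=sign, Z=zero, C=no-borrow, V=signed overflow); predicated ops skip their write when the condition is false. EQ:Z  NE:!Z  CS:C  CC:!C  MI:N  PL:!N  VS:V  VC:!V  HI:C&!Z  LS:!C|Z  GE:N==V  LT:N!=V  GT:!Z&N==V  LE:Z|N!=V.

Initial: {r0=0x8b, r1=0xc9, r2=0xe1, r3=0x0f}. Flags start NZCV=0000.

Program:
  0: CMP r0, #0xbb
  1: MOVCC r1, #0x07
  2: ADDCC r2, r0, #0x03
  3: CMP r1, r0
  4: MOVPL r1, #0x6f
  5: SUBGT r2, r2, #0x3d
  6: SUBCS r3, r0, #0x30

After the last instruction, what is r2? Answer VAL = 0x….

VAL = 0x51

[0] flags=1000 → (cmp)
[1] flags=1000 CC?T → r1=0x07
[2] flags=1000 CC?T → r2=0x8e
[3] flags=0000 → (cmp)
[4] flags=0000 PL?T → r1=0x6f
[5] flags=0000 GT?T → r2=0x51
[6] flags=0000 CS?F → skip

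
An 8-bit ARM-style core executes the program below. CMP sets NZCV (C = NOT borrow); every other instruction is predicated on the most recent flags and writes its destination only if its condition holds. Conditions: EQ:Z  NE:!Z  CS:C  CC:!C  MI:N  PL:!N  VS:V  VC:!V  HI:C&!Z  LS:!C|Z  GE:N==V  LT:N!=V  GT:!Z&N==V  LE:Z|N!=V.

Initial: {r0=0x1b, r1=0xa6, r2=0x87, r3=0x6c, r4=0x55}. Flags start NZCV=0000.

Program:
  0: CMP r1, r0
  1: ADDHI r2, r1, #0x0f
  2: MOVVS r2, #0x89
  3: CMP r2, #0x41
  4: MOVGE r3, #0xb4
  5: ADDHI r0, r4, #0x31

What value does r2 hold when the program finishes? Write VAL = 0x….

[0] flags=1010 → (cmp)
[1] flags=1010 HI?T → r2=0xb5
[2] flags=1010 VS?F → skip
[3] flags=0011 → (cmp)
[4] flags=0011 GE?F → skip
[5] flags=0011 HI?T → r0=0x86

VAL = 0xb5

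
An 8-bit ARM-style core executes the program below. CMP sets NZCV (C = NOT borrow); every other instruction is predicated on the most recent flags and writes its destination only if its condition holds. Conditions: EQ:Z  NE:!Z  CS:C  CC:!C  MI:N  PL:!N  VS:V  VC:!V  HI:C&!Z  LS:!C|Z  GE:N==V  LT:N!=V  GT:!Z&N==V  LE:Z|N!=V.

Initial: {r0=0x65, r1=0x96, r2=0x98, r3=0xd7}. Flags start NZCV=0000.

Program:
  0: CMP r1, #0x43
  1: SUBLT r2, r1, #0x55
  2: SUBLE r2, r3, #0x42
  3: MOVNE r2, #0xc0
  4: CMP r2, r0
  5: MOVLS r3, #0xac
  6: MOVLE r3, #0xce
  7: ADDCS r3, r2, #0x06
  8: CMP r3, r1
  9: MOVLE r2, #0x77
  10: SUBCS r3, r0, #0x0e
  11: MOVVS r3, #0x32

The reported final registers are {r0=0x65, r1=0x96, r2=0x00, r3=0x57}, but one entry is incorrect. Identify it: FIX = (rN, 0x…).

FIX = (r2, 0xc0)

0: ✓ CMP  NZCV=0011
1: ✓ SUBLT  r2←0x41
2: ✓ SUBLE  r2←0x95
3: ✓ MOVNE  r2←0xc0
4: ✓ CMP  NZCV=0011
5: · MOVLS
6: ✓ MOVLE  r3←0xce
7: ✓ ADDCS  r3←0xc6
8: ✓ CMP  NZCV=0010
9: · MOVLE
10: ✓ SUBCS  r3←0x57
11: · MOVVS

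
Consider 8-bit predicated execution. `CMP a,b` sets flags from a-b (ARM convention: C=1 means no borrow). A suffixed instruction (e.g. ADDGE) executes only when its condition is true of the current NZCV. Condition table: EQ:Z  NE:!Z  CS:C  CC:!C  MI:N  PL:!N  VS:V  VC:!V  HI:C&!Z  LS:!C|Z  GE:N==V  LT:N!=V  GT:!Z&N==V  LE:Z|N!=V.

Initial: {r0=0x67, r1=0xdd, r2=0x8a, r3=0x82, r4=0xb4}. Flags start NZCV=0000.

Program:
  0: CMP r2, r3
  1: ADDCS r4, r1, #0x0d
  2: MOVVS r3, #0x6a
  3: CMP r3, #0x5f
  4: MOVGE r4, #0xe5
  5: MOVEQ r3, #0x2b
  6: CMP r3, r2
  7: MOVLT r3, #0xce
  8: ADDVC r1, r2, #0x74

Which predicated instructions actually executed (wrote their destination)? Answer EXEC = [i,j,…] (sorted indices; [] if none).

EXEC = [1,7,8]

0: ✓ CMP  NZCV=0010
1: ✓ ADDCS  r4←0xea
2: · MOVVS
3: ✓ CMP  NZCV=0011
4: · MOVGE
5: · MOVEQ
6: ✓ CMP  NZCV=1000
7: ✓ MOVLT  r3←0xce
8: ✓ ADDVC  r1←0xfe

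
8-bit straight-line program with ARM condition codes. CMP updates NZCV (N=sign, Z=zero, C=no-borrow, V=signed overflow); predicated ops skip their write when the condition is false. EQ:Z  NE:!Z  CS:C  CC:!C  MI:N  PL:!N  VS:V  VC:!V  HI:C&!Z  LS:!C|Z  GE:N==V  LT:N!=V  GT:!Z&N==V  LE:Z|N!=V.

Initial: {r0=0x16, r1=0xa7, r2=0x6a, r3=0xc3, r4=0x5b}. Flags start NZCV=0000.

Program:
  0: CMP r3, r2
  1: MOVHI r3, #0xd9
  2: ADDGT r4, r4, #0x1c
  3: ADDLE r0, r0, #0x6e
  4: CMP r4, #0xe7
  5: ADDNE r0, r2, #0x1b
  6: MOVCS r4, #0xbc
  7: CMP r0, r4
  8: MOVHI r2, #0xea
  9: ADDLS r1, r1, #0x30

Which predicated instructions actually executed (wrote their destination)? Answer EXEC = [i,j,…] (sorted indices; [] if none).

EXEC = [1,3,5,8]

0: ✓ CMP  NZCV=0011
1: ✓ MOVHI  r3←0xd9
2: · ADDGT
3: ✓ ADDLE  r0←0x84
4: ✓ CMP  NZCV=0000
5: ✓ ADDNE  r0←0x85
6: · MOVCS
7: ✓ CMP  NZCV=0011
8: ✓ MOVHI  r2←0xea
9: · ADDLS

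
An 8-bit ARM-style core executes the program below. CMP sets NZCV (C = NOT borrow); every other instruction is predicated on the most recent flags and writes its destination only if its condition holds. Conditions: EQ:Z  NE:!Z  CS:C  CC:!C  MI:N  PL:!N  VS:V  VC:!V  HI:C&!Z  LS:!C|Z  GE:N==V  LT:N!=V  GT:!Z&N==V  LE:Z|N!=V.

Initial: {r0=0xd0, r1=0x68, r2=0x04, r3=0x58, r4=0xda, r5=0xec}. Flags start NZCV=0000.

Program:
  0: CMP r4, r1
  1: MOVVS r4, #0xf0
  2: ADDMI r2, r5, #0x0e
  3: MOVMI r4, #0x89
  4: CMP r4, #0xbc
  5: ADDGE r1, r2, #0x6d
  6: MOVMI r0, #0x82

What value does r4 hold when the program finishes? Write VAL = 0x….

[0] flags=0011 → (cmp)
[1] flags=0011 VS?T → r4=0xf0
[2] flags=0011 MI?F → skip
[3] flags=0011 MI?F → skip
[4] flags=0010 → (cmp)
[5] flags=0010 GE?T → r1=0x71
[6] flags=0010 MI?F → skip

VAL = 0xf0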